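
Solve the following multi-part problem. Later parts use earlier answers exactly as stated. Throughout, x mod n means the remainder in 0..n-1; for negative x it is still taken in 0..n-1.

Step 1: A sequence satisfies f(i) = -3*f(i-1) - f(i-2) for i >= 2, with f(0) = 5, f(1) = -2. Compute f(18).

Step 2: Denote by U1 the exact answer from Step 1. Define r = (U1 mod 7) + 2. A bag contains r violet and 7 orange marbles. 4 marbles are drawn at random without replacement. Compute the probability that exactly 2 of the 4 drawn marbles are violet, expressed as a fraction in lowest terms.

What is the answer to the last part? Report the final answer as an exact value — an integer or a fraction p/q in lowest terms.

3/10

Step 1: f(2) = -3*(-2) - 1*(5) = 1; iterating: f(2)=1, f(3)=-1, f(4)=2, f(5)=-5, f(6)=13, f(7)=-34, f(8)=89, f(9)=-233, f(10)=610, f(11)=-1597, f(12)=4181, f(13)=-10946, f(14)=28657, f(15)=-75025, f(16)=196418, f(17)=-514229, f(18)=1346269; answer 1346269
Step 2: U1 = 1346269; r = 3; total draws C(10,4) = 210; favorable C(3,2)*C(7,2) = 63; P = 3/10; answer 3/10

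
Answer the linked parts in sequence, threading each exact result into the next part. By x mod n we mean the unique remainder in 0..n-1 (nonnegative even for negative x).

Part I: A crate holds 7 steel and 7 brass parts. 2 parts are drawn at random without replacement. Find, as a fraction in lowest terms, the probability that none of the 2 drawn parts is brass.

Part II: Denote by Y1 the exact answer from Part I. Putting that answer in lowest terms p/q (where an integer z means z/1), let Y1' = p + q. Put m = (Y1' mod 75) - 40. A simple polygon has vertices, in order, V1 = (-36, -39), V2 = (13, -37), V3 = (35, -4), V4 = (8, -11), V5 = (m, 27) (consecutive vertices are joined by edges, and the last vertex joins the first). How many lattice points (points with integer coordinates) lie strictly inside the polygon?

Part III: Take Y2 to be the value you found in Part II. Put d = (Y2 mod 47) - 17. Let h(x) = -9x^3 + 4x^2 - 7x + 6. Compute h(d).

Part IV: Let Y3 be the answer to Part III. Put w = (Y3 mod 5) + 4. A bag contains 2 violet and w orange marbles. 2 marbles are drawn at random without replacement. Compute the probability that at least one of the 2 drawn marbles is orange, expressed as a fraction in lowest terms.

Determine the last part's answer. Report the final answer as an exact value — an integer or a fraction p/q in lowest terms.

Part I: total draws C(14,2) = 91; favorable C(7,2) = 21; P = 3/13; answer 3/13
Part II: Y1 = 3/13; threaded value p + q = 16; m = -24; cross terms: (-36*-37 - 13*-39)=1839, (13*-4 - 35*-37)=1243, (35*-11 - 8*-4)=-353, (8*27 - -24*-11)=-48, (-24*-39 - -36*27)=1908; twice the area = |4589| = 4589; area = 4589/2; boundary points = 1 + 11 + 1 + 2 + 6 = 21; strictly interior points = area - boundary/2 + 1 = 2285; answer 2285
Part III: Y2 = 2285; d = 12; -9*(12)^3 + 4*(12)^2 - 7*(12)^1 + 6 = (-15552) + (576) + (-84) + (6) = -15054; answer -15054
Part IV: Y3 = -15054; w = 5; total draws C(7,2) = 21; complement C(2,2) = 1; favorable 21 - 1 = 20; P = 20/21; answer 20/21

20/21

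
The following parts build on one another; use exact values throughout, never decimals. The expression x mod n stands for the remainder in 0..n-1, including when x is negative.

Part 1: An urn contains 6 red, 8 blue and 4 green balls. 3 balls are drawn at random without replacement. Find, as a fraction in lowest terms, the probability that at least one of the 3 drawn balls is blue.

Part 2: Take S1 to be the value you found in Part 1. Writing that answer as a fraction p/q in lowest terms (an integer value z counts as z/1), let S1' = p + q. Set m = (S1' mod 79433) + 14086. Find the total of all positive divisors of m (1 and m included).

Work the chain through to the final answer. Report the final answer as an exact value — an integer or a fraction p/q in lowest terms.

Part 1: total draws C(18,3) = 816; complement C(10,3) = 120; favorable 816 - 120 = 696; P = 29/34; answer 29/34
Part 2: S1 = 29/34; threaded value p + q = 63; m = 14149; 14149 is prime, so its only divisors are 1 and 14149; sigma = 1 + 14149 = 14150; answer 14150

14150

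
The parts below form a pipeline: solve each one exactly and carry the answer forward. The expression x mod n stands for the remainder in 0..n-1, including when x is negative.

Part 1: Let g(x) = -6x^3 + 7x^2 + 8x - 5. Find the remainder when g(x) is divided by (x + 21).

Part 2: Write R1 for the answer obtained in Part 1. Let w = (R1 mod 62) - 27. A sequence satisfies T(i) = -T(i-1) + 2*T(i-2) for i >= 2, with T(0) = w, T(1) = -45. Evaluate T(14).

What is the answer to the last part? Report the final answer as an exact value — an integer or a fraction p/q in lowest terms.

174739

Part 1: remainder = value at the root: -6*(-21)^3 + 7*(-21)^2 + 8*(-21)^1 - 5 = (55566) + (3087) + (-168) + (-5) = 58480; answer 58480
Part 2: R1 = 58480; w = -13; T(2) = -1*(-45) + 2*(-13) = 19; iterating: T(2)=19, T(3)=-109, T(4)=147, T(5)=-365, T(6)=659, T(7)=-1389, T(8)=2707, T(9)=-5485, T(10)=10899, T(11)=-21869, T(12)=43667, T(13)=-87405, T(14)=174739; answer 174739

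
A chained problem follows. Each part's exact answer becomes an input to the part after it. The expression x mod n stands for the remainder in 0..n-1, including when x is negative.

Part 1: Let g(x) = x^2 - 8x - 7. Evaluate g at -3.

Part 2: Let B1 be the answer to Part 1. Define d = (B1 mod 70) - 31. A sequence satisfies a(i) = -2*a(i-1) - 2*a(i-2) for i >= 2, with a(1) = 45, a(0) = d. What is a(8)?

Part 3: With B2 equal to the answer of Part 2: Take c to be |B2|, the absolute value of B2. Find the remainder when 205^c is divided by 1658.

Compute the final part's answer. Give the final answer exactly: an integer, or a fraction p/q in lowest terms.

1597

Part 1: 1*(-3)^2 - 8*(-3)^1 - 7 = (9) + (24) + (-7) = 26; answer 26
Part 2: B1 = 26; d = -5; a(2) = -2*(45) - 2*(-5) = -80; iterating: a(2)=-80, a(3)=70, a(4)=20, a(5)=-180, a(6)=320, a(7)=-280, a(8)=-80; answer -80
Part 3: B2 = -80; c = 80; squarings mod 1658: 205^1=205, 205^2=575, 205^4=683, 205^8=591, 205^16=1101, 205^32=203, 205^64=1417; 205^80 = 205^16 * 205^64 = 1597 (mod 1658); answer 1597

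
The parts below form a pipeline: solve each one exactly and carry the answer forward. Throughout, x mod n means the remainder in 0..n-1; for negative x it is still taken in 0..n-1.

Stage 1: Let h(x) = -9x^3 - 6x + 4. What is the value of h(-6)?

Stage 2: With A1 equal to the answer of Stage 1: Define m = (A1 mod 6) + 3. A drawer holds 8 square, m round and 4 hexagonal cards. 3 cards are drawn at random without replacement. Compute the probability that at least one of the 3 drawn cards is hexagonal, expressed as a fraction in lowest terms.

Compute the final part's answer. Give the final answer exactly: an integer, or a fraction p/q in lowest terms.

514/969

Stage 1: -9*(-6)^3 - 6*(-6)^1 + 4 = (1944) + (36) + (4) = 1984; answer 1984
Stage 2: A1 = 1984; m = 7; total draws C(19,3) = 969; complement C(15,3) = 455; favorable 969 - 455 = 514; P = 514/969; answer 514/969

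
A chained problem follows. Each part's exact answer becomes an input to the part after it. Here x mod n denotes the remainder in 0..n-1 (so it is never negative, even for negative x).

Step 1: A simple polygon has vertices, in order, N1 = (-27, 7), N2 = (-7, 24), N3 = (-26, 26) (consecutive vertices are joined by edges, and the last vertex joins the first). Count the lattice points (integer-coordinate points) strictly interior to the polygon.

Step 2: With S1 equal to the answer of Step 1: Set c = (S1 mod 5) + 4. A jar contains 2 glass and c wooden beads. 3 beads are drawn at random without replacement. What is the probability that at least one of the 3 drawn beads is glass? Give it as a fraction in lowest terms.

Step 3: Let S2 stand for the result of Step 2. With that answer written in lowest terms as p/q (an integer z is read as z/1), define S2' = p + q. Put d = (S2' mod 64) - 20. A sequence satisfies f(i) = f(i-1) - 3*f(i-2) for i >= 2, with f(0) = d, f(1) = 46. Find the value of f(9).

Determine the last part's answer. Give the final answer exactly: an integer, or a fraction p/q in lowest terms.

-4244

Step 1: cross terms: (-27*24 - -7*7)=-599, (-7*26 - -26*24)=442, (-26*7 - -27*26)=520; twice the area = |363| = 363; area = 363/2; boundary points = 1 + 1 + 1 = 3; strictly interior points = area - boundary/2 + 1 = 181; answer 181
Step 2: S1 = 181; c = 5; total draws C(7,3) = 35; complement C(5,3) = 10; favorable 35 - 10 = 25; P = 5/7; answer 5/7
Step 3: S2 = 5/7; threaded value p + q = 12; d = -8; f(2) = 1*(46) - 3*(-8) = 70; iterating: f(2)=70, f(3)=-68, f(4)=-278, f(5)=-74, f(6)=760, f(7)=982, f(8)=-1298, f(9)=-4244; answer -4244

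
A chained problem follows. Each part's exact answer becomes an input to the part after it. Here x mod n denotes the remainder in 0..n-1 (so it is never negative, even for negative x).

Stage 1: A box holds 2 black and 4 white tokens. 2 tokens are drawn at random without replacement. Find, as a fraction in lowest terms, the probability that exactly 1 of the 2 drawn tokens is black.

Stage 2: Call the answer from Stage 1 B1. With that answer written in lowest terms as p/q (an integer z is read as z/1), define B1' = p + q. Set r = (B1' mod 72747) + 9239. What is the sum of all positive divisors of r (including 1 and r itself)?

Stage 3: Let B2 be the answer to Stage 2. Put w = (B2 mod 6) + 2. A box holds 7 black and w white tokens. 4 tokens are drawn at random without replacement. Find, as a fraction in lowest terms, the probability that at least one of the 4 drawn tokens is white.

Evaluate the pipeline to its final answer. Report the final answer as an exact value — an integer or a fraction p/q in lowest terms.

13/18

Stage 1: total draws C(6,2) = 15; favorable C(2,1)*C(4,1) = 8; P = 8/15; answer 8/15
Stage 2: B1 = 8/15; threaded value p + q = 23; r = 9262; 9262 = 2 * 11 * 421; sigma = (1 + 2) * (1 + 11) * (1 + 421) = 3 * 12 * 422 = 15192; answer 15192
Stage 3: B2 = 15192; w = 2; total draws C(9,4) = 126; complement C(7,4) = 35; favorable 126 - 35 = 91; P = 13/18; answer 13/18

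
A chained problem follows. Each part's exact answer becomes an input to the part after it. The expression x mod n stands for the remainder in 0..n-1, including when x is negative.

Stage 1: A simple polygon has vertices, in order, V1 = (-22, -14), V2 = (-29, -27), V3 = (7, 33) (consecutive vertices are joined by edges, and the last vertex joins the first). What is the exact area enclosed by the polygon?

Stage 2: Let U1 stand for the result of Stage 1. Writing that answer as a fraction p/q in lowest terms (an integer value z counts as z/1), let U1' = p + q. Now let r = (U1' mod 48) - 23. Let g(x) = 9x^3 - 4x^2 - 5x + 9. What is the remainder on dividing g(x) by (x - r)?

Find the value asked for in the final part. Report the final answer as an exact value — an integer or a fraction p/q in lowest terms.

55

Stage 1: cross terms: (-22*-27 - -29*-14)=188, (-29*33 - 7*-27)=-768, (7*-14 - -22*33)=628; twice the area = |48| = 48; area = 24; answer 24
Stage 2: U1 = 24; threaded value p + q = 25; r = 2; remainder = value at the root: 9*(2)^3 - 4*(2)^2 - 5*(2)^1 + 9 = (72) + (-16) + (-10) + (9) = 55; answer 55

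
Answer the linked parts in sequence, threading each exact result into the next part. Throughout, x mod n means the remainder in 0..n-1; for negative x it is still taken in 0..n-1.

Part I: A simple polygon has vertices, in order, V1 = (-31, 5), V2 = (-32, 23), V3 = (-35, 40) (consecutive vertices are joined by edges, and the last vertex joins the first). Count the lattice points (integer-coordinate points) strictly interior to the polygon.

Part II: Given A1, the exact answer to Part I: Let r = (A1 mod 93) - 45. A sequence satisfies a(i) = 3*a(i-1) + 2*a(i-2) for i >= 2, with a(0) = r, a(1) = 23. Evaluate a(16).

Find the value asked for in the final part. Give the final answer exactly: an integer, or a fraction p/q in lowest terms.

1274134047

Part I: cross terms: (-31*23 - -32*5)=-553, (-32*40 - -35*23)=-475, (-35*5 - -31*40)=1065; twice the area = |37| = 37; area = 37/2; boundary points = 1 + 1 + 1 = 3; strictly interior points = area - boundary/2 + 1 = 18; answer 18
Part II: A1 = 18; r = -27; a(2) = 3*(23) + 2*(-27) = 15; iterating: a(2)=15, a(3)=91, a(4)=303, a(5)=1091, a(6)=3879, a(7)=13819, a(8)=49215, a(9)=175283, a(10)=624279, a(11)=2223403, a(12)=7918767, a(13)=28203107, a(14)=100446855, a(15)=357746779, a(16)=1274134047; answer 1274134047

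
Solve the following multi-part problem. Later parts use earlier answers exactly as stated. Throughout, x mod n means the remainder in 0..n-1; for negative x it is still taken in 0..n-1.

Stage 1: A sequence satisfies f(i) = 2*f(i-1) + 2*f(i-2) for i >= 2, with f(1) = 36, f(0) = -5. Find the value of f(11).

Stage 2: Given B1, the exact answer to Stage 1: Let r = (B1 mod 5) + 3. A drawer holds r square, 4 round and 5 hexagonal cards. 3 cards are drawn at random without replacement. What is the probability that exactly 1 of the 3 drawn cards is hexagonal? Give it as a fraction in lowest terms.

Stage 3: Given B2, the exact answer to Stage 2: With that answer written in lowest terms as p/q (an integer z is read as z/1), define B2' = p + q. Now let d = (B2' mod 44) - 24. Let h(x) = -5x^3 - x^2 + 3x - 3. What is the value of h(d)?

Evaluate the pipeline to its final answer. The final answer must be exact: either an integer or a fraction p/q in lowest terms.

39537

Stage 1: f(2) = 2*(36) + 2*(-5) = 62; iterating: f(2)=62, f(3)=196, f(4)=516, f(5)=1424, f(6)=3880, f(7)=10608, f(8)=28976, f(9)=79168, f(10)=216288, f(11)=590912; answer 590912
Stage 2: B1 = 590912; r = 5; total draws C(14,3) = 364; favorable C(5,1)*C(9,2) = 180; P = 45/91; answer 45/91
Stage 3: B2 = 45/91; threaded value p + q = 136; d = -20; -5*(-20)^3 - 1*(-20)^2 + 3*(-20)^1 - 3 = (40000) + (-400) + (-60) + (-3) = 39537; answer 39537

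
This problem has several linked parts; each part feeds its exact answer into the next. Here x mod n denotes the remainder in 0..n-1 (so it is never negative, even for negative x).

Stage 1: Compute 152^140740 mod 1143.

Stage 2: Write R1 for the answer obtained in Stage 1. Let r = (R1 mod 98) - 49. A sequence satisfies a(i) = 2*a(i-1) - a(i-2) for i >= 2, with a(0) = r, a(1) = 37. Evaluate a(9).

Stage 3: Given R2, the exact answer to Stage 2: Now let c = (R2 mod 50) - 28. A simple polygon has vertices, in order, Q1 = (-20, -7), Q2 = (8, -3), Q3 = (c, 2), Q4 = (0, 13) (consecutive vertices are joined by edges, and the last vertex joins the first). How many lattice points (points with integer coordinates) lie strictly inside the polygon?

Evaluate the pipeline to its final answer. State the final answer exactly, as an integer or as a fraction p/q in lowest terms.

224

Stage 1: squarings mod 1143: 152^1=152, 152^2=244, 152^4=100, 152^8=856, 152^16=73, 152^32=757, 152^64=406, 152^128=244, 152^256=100, 152^512=856, 152^1024=73, 152^2048=757, 152^4096=406, 152^8192=244, 152^16384=100, 152^32768=856, 152^65536=73, 152^131072=757; 152^140740 = 152^4 * 152^64 * 152^128 * 152^256 * 152^1024 * 152^8192 * 152^131072 = 1054 (mod 1143); answer 1054
Stage 2: R1 = 1054; r = 25; a(2) = 2*(37) - 1*(25) = 49; iterating: a(2)=49, a(3)=61, a(4)=73, a(5)=85, a(6)=97, a(7)=109, a(8)=121, a(9)=133; answer 133
Stage 3: R2 = 133; c = 5; cross terms: (-20*-3 - 8*-7)=116, (8*2 - 5*-3)=31, (5*13 - 0*2)=65, (0*-7 - -20*13)=260; twice the area = |472| = 472; area = 236; boundary points = 4 + 1 + 1 + 20 = 26; strictly interior points = area - boundary/2 + 1 = 224; answer 224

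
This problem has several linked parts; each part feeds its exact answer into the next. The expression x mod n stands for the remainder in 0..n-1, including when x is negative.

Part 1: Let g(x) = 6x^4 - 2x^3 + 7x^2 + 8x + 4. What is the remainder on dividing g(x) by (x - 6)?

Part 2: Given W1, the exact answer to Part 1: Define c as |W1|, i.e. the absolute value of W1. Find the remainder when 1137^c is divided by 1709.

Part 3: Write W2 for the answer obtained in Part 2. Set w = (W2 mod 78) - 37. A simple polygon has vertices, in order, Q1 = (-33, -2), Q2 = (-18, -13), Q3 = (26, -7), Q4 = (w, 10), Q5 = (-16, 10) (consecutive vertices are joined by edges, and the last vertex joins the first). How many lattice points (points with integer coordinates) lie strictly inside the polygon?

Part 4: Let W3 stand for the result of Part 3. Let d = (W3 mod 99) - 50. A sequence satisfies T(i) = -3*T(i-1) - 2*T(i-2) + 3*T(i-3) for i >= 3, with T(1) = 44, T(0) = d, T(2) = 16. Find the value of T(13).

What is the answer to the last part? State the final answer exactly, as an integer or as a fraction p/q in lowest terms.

318530

Part 1: remainder = value at the root: 6*(6)^4 - 2*(6)^3 + 7*(6)^2 + 8*(6)^1 + 4 = (7776) + (-432) + (252) + (48) + (4) = 7648; answer 7648
Part 2: W1 = 7648; c = 7648; squarings mod 1709: 1137^1=1137, 1137^2=765, 1137^4=747, 1137^8=875, 1137^16=1702, 1137^32=49, 1137^64=692, 1137^128=344, 1137^256=415, 1137^512=1325, 1137^1024=482, 1137^2048=1609, 1137^4096=1455; 1137^7648 = 1137^32 * 1137^64 * 1137^128 * 1137^256 * 1137^1024 * 1137^2048 * 1137^4096 = 1533 (mod 1709); answer 1533
Part 3: W2 = 1533; w = 14; cross terms: (-33*-13 - -18*-2)=393, (-18*-7 - 26*-13)=464, (26*10 - 14*-7)=358, (14*10 - -16*10)=300, (-16*-2 - -33*10)=362; twice the area = |1877| = 1877; area = 1877/2; boundary points = 1 + 2 + 1 + 30 + 1 = 35; strictly interior points = area - boundary/2 + 1 = 922; answer 922
Part 4: W3 = 922; d = -19; T(3) = -3*(16) - 2*(44) + 3*(-19) = -193; iterating: T(3)=-193, T(4)=679, T(5)=-1603, T(6)=2872, T(7)=-3373, T(8)=-434, T(9)=16664, T(10)=-59243, T(11)=143099, T(12)=-260819, T(13)=318530; answer 318530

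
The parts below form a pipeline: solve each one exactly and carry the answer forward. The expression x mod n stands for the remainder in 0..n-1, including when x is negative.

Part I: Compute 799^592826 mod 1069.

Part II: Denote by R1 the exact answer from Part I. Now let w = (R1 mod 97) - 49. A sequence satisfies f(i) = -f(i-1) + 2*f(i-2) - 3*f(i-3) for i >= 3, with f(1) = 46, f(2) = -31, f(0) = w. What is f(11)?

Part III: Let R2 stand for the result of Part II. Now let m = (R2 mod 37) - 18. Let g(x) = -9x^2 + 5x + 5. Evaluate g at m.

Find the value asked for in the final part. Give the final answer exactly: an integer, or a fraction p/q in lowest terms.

-2095

Part I: squarings mod 1069: 799^1=799, 799^2=208, 799^4=504, 799^8=663, 799^16=210, 799^32=271, 799^64=749, 799^128=845, 799^256=1002, 799^512=213, 799^1024=471, 799^2048=558, 799^4096=285, 799^8192=1050, 799^16384=361, 799^32768=972, 799^65536=857, 799^131072=46, 799^262144=1047, 799^524288=484; 799^592826 = 799^2 * 799^8 * 799^16 * 799^32 * 799^128 * 799^256 * 799^512 * 799^2048 * 799^65536 * 799^524288 = 669 (mod 1069); answer 669
Part II: R1 = 669; w = 38; f(3) = -1*(-31) + 2*(46) - 3*(38) = 9; iterating: f(3)=9, f(4)=-209, f(5)=320, f(6)=-765, f(7)=2032, f(8)=-4522, f(9)=10881, f(10)=-26021, f(11)=61349; answer 61349
Part III: R2 = 61349; m = -15; -9*(-15)^2 + 5*(-15)^1 + 5 = (-2025) + (-75) + (5) = -2095; answer -2095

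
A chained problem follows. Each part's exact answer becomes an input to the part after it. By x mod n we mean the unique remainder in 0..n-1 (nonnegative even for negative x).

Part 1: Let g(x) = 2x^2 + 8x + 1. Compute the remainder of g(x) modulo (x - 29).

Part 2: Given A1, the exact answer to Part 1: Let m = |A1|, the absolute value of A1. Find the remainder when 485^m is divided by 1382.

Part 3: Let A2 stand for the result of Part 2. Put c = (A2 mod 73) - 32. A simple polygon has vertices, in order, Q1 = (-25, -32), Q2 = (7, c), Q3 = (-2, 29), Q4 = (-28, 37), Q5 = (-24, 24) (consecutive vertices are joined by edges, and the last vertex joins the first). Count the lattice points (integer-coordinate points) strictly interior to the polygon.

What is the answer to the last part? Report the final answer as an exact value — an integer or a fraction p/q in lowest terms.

Part 1: remainder = value at the root: 2*(29)^2 + 8*(29)^1 + 1 = (1682) + (232) + (1) = 1915; answer 1915
Part 2: A1 = 1915; m = 1915; squarings mod 1382: 485^1=485, 485^2=285, 485^4=1069, 485^8=1229, 485^16=1297, 485^32=315, 485^64=1103, 485^128=449, 485^256=1211, 485^512=219, 485^1024=973; 485^1915 = 485^1 * 485^2 * 485^8 * 485^16 * 485^32 * 485^64 * 485^256 * 485^512 * 485^1024 = 957 (mod 1382); answer 957
Part 3: A2 = 957; c = -24; cross terms: (-25*-24 - 7*-32)=824, (7*29 - -2*-24)=155, (-2*37 - -28*29)=738, (-28*24 - -24*37)=216, (-24*-32 - -25*24)=1368; twice the area = |3301| = 3301; area = 3301/2; boundary points = 8 + 1 + 2 + 1 + 1 = 13; strictly interior points = area - boundary/2 + 1 = 1645; answer 1645

1645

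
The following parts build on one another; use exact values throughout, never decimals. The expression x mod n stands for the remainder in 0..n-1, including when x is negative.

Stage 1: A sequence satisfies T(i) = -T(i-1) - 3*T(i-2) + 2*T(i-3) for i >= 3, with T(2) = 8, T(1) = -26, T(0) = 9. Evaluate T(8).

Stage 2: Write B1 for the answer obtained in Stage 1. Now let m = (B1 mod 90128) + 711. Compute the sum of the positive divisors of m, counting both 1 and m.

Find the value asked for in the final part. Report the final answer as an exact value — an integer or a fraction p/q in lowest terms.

Stage 1: T(3) = -1*(8) - 3*(-26) + 2*(9) = 88; iterating: T(3)=88, T(4)=-164, T(5)=-84, T(6)=752, T(7)=-828, T(8)=-1596; answer -1596
Stage 2: B1 = -1596; m = 89243; 89243 = 7 * 11 * 19 * 61; sigma = (1 + 7) * (1 + 11) * (1 + 19) * (1 + 61) = 8 * 12 * 20 * 62 = 119040; answer 119040

119040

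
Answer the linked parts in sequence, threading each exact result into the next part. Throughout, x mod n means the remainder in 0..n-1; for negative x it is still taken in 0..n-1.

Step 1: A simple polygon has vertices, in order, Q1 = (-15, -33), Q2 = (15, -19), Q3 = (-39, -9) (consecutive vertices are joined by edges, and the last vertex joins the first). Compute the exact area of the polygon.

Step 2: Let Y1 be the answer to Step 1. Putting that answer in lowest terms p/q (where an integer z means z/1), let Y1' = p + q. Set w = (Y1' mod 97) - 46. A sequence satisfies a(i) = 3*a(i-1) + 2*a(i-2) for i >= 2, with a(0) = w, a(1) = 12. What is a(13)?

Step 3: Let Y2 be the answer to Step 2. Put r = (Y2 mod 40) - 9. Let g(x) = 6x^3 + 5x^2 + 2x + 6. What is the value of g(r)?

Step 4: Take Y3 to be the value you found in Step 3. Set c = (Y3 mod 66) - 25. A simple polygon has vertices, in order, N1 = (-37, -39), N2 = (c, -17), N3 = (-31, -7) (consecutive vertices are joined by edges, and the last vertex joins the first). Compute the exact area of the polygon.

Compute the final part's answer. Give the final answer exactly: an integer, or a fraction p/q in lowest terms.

174

Step 1: cross terms: (-15*-19 - 15*-33)=780, (15*-9 - -39*-19)=-876, (-39*-33 - -15*-9)=1152; twice the area = |1056| = 1056; area = 528; answer 528
Step 2: Y1 = 528; threaded value p + q = 529; w = -2; a(2) = 3*(12) + 2*(-2) = 32; iterating: a(2)=32, a(3)=120, a(4)=424, a(5)=1512, a(6)=5384, a(7)=19176, a(8)=68296, a(9)=243240, a(10)=866312, a(11)=3085416, a(12)=10988872, a(13)=39137448; answer 39137448
Step 3: Y2 = 39137448; r = -1; 6*(-1)^3 + 5*(-1)^2 + 2*(-1)^1 + 6 = (-6) + (5) + (-2) + (6) = 3; answer 3
Step 4: Y3 = 3; c = -22; cross terms: (-37*-17 - -22*-39)=-229, (-22*-7 - -31*-17)=-373, (-31*-39 - -37*-7)=950; twice the area = |348| = 348; area = 174; answer 174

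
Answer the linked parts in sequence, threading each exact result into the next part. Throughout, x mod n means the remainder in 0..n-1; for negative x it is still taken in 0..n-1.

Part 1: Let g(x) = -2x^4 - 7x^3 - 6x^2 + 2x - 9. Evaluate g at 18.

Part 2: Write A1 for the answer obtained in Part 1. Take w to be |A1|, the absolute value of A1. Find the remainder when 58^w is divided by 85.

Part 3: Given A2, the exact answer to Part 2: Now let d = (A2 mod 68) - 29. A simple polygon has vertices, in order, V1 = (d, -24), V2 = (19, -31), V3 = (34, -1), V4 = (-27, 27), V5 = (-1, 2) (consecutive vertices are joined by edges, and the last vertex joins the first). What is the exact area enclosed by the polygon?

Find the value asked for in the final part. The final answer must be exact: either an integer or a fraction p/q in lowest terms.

Part 1: -2*(18)^4 - 7*(18)^3 - 6*(18)^2 + 2*(18)^1 - 9 = (-209952) + (-40824) + (-1944) + (36) + (-9) = -252693; answer -252693
Part 2: A1 = -252693; w = 252693; squarings mod 85: 58^1=58, 58^2=49, 58^4=21, 58^8=16, 58^16=1, 58^32=1, 58^64=1, 58^128=1, 58^256=1, 58^512=1, 58^1024=1, 58^2048=1, 58^4096=1, 58^8192=1, 58^16384=1, 58^32768=1, 58^65536=1, 58^131072=1; 58^252693 = 58^1 * 58^4 * 58^16 * 58^256 * 58^512 * 58^2048 * 58^4096 * 58^16384 * 58^32768 * 58^65536 * 58^131072 = 28 (mod 85); answer 28
Part 3: A2 = 28; d = -1; cross terms: (-1*-31 - 19*-24)=487, (19*-1 - 34*-31)=1035, (34*27 - -27*-1)=891, (-27*2 - -1*27)=-27, (-1*-24 - -1*2)=26; twice the area = |2412| = 2412; area = 1206; answer 1206

1206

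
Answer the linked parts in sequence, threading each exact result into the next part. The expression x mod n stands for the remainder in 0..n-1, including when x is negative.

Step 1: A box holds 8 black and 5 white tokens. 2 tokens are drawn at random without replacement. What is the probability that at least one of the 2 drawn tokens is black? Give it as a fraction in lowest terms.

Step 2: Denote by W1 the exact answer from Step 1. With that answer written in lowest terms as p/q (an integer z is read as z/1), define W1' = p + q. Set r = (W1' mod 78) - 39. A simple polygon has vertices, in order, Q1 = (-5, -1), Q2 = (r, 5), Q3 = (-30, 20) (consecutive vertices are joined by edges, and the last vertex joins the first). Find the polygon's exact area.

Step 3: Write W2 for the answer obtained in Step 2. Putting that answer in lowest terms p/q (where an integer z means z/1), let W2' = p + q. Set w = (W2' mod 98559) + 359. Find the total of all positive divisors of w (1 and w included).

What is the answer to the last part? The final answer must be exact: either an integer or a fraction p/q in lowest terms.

Step 1: total draws C(13,2) = 78; complement C(5,2) = 10; favorable 78 - 10 = 68; P = 34/39; answer 34/39
Step 2: W1 = 34/39; threaded value p + q = 73; r = 34; cross terms: (-5*5 - 34*-1)=9, (34*20 - -30*5)=830, (-30*-1 - -5*20)=130; twice the area = |969| = 969; area = 969/2; answer 969/2
Step 3: W2 = 969/2; threaded value p + q = 971; w = 1330; 1330 = 2 * 5 * 7 * 19; sigma = (1 + 2) * (1 + 5) * (1 + 7) * (1 + 19) = 3 * 6 * 8 * 20 = 2880; answer 2880

2880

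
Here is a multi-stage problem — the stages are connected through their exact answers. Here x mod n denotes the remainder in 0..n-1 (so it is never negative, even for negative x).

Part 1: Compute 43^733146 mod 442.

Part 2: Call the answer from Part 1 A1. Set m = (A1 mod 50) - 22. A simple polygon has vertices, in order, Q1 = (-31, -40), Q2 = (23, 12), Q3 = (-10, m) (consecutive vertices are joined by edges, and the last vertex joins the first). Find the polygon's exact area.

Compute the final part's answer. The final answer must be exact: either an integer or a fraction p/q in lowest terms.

Part 1: squarings mod 442: 43^1=43, 43^2=81, 43^4=373, 43^8=341, 43^16=35, 43^32=341, 43^64=35, 43^128=341, 43^256=35, 43^512=341, 43^1024=35, 43^2048=341, 43^4096=35, 43^8192=341, 43^16384=35, 43^32768=341, 43^65536=35, 43^131072=341, 43^262144=35, 43^524288=341; 43^733146 = 43^2 * 43^8 * 43^16 * 43^64 * 43^128 * 43^256 * 43^512 * 43^1024 * 43^2048 * 43^8192 * 43^65536 * 43^131072 * 43^524288 = 183 (mod 442); answer 183
Part 2: A1 = 183; m = 11; cross terms: (-31*12 - 23*-40)=548, (23*11 - -10*12)=373, (-10*-40 - -31*11)=741; twice the area = |1662| = 1662; area = 831; answer 831

831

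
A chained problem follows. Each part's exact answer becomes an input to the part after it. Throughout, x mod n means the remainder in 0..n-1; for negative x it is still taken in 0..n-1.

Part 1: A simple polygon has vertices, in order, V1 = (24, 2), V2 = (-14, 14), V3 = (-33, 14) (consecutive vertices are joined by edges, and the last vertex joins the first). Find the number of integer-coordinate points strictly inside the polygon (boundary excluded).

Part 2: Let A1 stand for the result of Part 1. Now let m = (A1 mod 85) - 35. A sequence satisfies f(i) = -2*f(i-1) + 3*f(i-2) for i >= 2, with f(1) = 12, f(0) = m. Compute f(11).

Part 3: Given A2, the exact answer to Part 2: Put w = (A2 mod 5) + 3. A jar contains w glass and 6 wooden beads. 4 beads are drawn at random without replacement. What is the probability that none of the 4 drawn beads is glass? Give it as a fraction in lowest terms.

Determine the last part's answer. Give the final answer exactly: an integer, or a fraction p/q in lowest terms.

Part 1: cross terms: (24*14 - -14*2)=364, (-14*14 - -33*14)=266, (-33*2 - 24*14)=-402; twice the area = |228| = 228; area = 114; boundary points = 2 + 19 + 3 = 24; strictly interior points = area - boundary/2 + 1 = 103; answer 103
Part 2: A1 = 103; m = -17; f(2) = -2*(12) + 3*(-17) = -75; iterating: f(2)=-75, f(3)=186, f(4)=-597, f(5)=1752, f(6)=-5295, f(7)=15846, f(8)=-47577, f(9)=142692, f(10)=-428115, f(11)=1284306; answer 1284306
Part 3: A2 = 1284306; w = 4; total draws C(10,4) = 210; favorable C(6,4) = 15; P = 1/14; answer 1/14

1/14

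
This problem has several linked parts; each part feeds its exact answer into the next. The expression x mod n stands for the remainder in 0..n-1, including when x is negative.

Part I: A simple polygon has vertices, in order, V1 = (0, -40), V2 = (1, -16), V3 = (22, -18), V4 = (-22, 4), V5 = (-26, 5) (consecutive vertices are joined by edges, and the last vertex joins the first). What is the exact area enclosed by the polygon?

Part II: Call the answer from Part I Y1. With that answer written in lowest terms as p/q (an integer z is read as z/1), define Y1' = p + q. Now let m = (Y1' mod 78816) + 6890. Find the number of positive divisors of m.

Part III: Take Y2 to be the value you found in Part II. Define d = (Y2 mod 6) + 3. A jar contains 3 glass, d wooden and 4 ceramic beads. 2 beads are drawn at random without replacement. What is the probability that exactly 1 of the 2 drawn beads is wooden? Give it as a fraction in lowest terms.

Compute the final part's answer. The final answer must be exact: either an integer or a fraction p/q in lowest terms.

Part I: cross terms: (0*-16 - 1*-40)=40, (1*-18 - 22*-16)=334, (22*4 - -22*-18)=-308, (-22*5 - -26*4)=-6, (-26*-40 - 0*5)=1040; twice the area = |1100| = 1100; area = 550; answer 550
Part II: Y1 = 550; threaded value p + q = 551; m = 7441; 7441 = 7 * 1063; number of divisors = (1+1) * (1+1) = 4; answer 4
Part III: Y2 = 4; d = 7; total draws C(14,2) = 91; favorable C(7,1)*C(7,1) = 49; P = 7/13; answer 7/13

7/13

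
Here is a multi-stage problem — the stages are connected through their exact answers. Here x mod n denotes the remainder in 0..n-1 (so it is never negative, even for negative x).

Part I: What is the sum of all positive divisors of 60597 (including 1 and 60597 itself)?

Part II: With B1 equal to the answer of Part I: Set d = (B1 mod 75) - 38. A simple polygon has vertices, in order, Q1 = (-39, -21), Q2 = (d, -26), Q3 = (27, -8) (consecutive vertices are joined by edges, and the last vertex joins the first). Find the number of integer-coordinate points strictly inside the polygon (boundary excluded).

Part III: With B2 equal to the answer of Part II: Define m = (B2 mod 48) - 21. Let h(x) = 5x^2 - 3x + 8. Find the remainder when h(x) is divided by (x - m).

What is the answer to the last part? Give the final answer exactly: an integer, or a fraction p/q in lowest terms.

Part I: 60597 = 3^2 * 6733; sigma = (1 + 3 + 9) * (1 + 6733) = 13 * 6734 = 87542; answer 87542
Part II: B1 = 87542; d = -21; cross terms: (-39*-26 - -21*-21)=573, (-21*-8 - 27*-26)=870, (27*-21 - -39*-8)=-879; twice the area = |564| = 564; area = 282; boundary points = 1 + 6 + 1 = 8; strictly interior points = area - boundary/2 + 1 = 279; answer 279
Part III: B2 = 279; m = 18; remainder = value at the root: 5*(18)^2 - 3*(18)^1 + 8 = (1620) + (-54) + (8) = 1574; answer 1574

1574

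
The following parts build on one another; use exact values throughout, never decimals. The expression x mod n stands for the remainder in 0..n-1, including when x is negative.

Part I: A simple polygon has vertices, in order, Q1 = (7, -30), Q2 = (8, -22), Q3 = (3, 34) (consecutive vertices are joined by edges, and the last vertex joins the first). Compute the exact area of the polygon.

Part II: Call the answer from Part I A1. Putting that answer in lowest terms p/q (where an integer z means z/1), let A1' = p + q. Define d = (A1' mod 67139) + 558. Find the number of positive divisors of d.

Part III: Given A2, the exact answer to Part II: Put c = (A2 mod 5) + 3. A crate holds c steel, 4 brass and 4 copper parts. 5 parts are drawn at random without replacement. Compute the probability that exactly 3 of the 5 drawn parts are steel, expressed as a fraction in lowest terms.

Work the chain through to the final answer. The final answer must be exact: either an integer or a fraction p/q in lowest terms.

Part I: cross terms: (7*-22 - 8*-30)=86, (8*34 - 3*-22)=338, (3*-30 - 7*34)=-328; twice the area = |96| = 96; area = 48; answer 48
Part II: A1 = 48; threaded value p + q = 49; d = 607; 607 is prime, so its only divisors are 1 and 607; count = 2; answer 2
Part III: A2 = 2; c = 5; total draws C(13,5) = 1287; favorable C(5,3)*C(8,2) = 280; P = 280/1287; answer 280/1287

280/1287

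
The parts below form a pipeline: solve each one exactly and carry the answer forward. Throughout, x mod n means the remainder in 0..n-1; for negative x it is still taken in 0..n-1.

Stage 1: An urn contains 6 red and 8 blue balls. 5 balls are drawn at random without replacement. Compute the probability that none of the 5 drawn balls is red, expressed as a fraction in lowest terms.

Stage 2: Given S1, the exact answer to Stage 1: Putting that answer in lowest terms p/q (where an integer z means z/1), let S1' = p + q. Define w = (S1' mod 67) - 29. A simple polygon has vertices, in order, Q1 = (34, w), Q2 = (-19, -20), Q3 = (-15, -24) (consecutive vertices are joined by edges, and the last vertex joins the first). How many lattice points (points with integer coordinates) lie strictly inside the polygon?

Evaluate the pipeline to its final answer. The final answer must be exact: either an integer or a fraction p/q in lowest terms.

112

Stage 1: total draws C(14,5) = 2002; favorable C(8,5) = 56; P = 4/143; answer 4/143
Stage 2: S1 = 4/143; threaded value p + q = 147; w = -16; cross terms: (34*-20 - -19*-16)=-984, (-19*-24 - -15*-20)=156, (-15*-16 - 34*-24)=1056; twice the area = |228| = 228; area = 114; boundary points = 1 + 4 + 1 = 6; strictly interior points = area - boundary/2 + 1 = 112; answer 112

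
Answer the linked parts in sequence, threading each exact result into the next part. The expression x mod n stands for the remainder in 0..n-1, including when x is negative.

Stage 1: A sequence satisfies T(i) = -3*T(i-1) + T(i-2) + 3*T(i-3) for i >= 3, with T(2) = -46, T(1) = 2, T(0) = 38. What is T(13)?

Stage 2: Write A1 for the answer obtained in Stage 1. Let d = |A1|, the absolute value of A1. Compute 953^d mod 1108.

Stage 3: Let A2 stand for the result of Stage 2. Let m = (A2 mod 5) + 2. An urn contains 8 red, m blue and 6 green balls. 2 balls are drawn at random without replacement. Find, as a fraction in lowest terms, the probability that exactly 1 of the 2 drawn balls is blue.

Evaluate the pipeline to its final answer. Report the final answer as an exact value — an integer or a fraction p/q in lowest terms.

Stage 1: T(3) = -3*(-46) + 1*(2) + 3*(38) = 254; iterating: T(3)=254, T(4)=-802, T(5)=2522, T(6)=-7606, T(7)=22934, T(8)=-68842, T(9)=206642, T(10)=-619966, T(11)=1860014, T(12)=-5580082, T(13)=16740362; answer 16740362
Stage 2: A1 = 16740362; d = 16740362; squarings mod 1108: 953^1=953, 953^2=757, 953^4=213, 953^8=1049, 953^16=157, 953^32=273, 953^64=293, 953^128=533, 953^256=441, 953^512=581, 953^1024=729, 953^2048=709, 953^4096=757, 953^8192=213, 953^16384=1049, 953^32768=157, 953^65536=273, 953^131072=293, 953^262144=533, 953^524288=441, 953^1048576=581, 953^2097152=729, 953^4194304=709, 953^8388608=757; 953^16740362 = 953^2 * 953^8 * 953^4096 * 953^8192 * 953^16384 * 953^65536 * 953^131072 * 953^262144 * 953^524288 * 953^1048576 * 953^2097152 * 953^4194304 * 953^8388608 = 541 (mod 1108); answer 541
Stage 3: A2 = 541; m = 3; total draws C(17,2) = 136; favorable C(3,1)*C(14,1) = 42; P = 21/68; answer 21/68

21/68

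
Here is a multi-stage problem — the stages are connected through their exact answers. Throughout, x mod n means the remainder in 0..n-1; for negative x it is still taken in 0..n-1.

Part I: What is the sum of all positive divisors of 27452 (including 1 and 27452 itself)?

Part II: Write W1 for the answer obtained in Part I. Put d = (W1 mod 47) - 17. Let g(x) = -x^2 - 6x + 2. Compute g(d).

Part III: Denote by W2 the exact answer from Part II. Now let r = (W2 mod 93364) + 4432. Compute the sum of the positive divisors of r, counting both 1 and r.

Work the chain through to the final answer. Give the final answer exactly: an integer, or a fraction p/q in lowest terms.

5928

Part I: 27452 = 2^2 * 6863; sigma = (1 + 2 + 4) * (1 + 6863) = 7 * 6864 = 48048; answer 48048
Part II: W1 = 48048; d = -3; -1*(-3)^2 - 6*(-3)^1 + 2 = (-9) + (18) + (2) = 11; answer 11
Part III: W2 = 11; r = 4443; 4443 = 3 * 1481; sigma = (1 + 3) * (1 + 1481) = 4 * 1482 = 5928; answer 5928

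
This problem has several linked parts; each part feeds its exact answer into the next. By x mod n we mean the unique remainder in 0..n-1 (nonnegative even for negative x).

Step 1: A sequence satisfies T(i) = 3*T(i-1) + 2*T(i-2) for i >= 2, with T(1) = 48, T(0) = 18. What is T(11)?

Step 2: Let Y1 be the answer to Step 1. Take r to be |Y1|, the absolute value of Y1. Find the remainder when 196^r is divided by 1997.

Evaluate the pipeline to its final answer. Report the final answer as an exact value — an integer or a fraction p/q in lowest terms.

Step 1: T(2) = 3*(48) + 2*(18) = 180; iterating: T(2)=180, T(3)=636, T(4)=2268, T(5)=8076, T(6)=28764, T(7)=102444, T(8)=364860, T(9)=1299468, T(10)=4628124, T(11)=16483308; answer 16483308
Step 2: Y1 = 16483308; r = 16483308; squarings mod 1997: 196^1=196, 196^2=473, 196^4=65, 196^8=231, 196^16=1439, 196^32=1829, 196^64=266, 196^128=861, 196^256=434, 196^512=638, 196^1024=1653, 196^2048=513, 196^4096=1562, 196^8192=1507, 196^16384=460, 196^32768=1915, 196^65536=733, 196^131072=96, 196^262144=1228, 196^524288=249, 196^1048576=94, 196^2097152=848, 196^4194304=184, 196^8388608=1904; 196^16483308 = 196^4 * 196^8 * 196^32 * 196^64 * 196^128 * 196^256 * 196^512 * 196^32768 * 196^65536 * 196^131072 * 196^524288 * 196^1048576 * 196^2097152 * 196^4194304 * 196^8388608 = 1951 (mod 1997); answer 1951

1951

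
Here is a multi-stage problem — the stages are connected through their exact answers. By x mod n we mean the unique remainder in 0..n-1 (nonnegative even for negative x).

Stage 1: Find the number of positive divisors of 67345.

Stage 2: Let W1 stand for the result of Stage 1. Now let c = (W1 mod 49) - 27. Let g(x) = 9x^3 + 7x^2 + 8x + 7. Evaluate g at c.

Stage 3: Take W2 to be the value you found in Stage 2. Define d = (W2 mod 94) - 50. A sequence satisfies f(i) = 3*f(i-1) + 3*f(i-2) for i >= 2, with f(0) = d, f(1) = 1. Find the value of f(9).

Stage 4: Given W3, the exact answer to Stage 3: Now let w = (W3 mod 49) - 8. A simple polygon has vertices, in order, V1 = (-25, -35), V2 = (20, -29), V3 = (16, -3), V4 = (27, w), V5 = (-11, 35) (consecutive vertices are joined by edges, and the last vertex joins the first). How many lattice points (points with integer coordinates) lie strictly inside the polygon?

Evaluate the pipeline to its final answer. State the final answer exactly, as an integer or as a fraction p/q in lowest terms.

Stage 1: 67345 = 5 * 13469; number of divisors = (1+1) * (1+1) = 4; answer 4
Stage 2: W1 = 4; c = -23; 9*(-23)^3 + 7*(-23)^2 + 8*(-23)^1 + 7 = (-109503) + (3703) + (-184) + (7) = -105977; answer -105977
Stage 3: W2 = -105977; d = 5; f(2) = 3*(1) + 3*(5) = 18; iterating: f(2)=18, f(3)=57, f(4)=225, f(5)=846, f(6)=3213, f(7)=12177, f(8)=46170, f(9)=175041; answer 175041
Stage 4: W3 = 175041; w = 5; cross terms: (-25*-29 - 20*-35)=1425, (20*-3 - 16*-29)=404, (16*5 - 27*-3)=161, (27*35 - -11*5)=1000, (-11*-35 - -25*35)=1260; twice the area = |4250| = 4250; area = 2125; boundary points = 3 + 2 + 1 + 2 + 14 = 22; strictly interior points = area - boundary/2 + 1 = 2115; answer 2115

2115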